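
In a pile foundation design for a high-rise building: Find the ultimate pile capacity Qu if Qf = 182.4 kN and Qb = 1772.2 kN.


Using Qu = Qf + Qb
Qu = 182.4 + 1772.2
Qu = 1954.6 kN


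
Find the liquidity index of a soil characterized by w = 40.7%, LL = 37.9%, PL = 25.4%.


First compute the plasticity index:
PI = LL - PL = 37.9 - 25.4 = 12.5
Then compute the liquidity index:
LI = (w - PL) / PI
LI = (40.7 - 25.4) / 12.5
LI = 1.224


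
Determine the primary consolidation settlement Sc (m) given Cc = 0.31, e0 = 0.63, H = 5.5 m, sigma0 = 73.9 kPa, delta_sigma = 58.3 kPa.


Result: 0.2642 m

Derivation:
Using Sc = Cc * H / (1 + e0) * log10((sigma0 + delta_sigma) / sigma0)
Stress ratio = (73.9 + 58.3) / 73.9 = 1.7889
log10(1.7889) = 0.252587
Cc * H / (1 + e0) = 0.31 * 5.5 / (1 + 0.63) = 1.04601
Sc = 1.04601 * 0.252587
Sc = 0.2642 m


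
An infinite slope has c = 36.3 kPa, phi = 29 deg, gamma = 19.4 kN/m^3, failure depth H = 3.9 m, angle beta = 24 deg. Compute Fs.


Result: 2.536

Derivation:
Using Fs = c / (gamma*H*sin(beta)*cos(beta)) + tan(phi)/tan(beta)
Cohesion contribution = 36.3 / (19.4*3.9*sin(24)*cos(24))
Cohesion contribution = 1.29121
Friction contribution = tan(29)/tan(24) = 1.245
Fs = 1.29121 + 1.245
Fs = 2.536


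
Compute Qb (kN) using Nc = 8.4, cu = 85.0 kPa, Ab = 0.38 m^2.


Result: 271.32 kN

Derivation:
Using Qb = Nc * cu * Ab
Qb = 8.4 * 85.0 * 0.38
Qb = 271.32 kN


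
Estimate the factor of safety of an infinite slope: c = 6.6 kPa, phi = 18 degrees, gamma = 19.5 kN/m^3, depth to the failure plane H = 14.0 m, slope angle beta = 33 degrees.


Using Fs = c / (gamma*H*sin(beta)*cos(beta)) + tan(phi)/tan(beta)
Cohesion contribution = 6.6 / (19.5*14.0*sin(33)*cos(33))
Cohesion contribution = 0.0529275
Friction contribution = tan(18)/tan(33) = 0.500332
Fs = 0.0529275 + 0.500332
Fs = 0.553


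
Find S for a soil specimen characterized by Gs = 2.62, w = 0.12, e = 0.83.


Using S = Gs * w / e
S = 2.62 * 0.12 / 0.83
S = 0.3788


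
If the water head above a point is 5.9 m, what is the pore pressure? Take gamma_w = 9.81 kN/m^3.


Result: 57.88 kPa

Derivation:
Using u = gamma_w * h_w
u = 9.81 * 5.9
u = 57.88 kPa


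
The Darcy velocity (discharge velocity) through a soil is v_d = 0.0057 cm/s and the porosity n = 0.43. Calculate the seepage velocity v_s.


Using v_s = v_d / n
v_s = 0.0057 / 0.43
v_s = 0.01326 cm/s


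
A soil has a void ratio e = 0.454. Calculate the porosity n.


Using the relation n = e / (1 + e)
n = 0.454 / (1 + 0.454)
n = 0.454 / 1.454
n = 0.3122


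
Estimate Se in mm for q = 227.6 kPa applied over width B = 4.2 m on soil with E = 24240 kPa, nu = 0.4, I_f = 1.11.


Using Se = q * B * (1 - nu^2) * I_f / E
1 - nu^2 = 1 - 0.4^2 = 0.84
Se = 227.6 * 4.2 * 0.84 * 1.11 / 24240
Se = 0.036770 m
Convert to mm: Se = 0.036770 * 1000 = 36.77 mm


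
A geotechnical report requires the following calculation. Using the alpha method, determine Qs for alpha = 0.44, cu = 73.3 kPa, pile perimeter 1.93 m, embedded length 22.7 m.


Using Qs = alpha * cu * perimeter * L
Qs = 0.44 * 73.3 * 1.93 * 22.7
Qs = 1412.99 kN


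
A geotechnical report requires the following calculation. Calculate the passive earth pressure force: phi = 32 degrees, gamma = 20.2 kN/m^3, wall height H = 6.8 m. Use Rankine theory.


Compute passive earth pressure coefficient:
Kp = tan^2(45 + phi/2) = tan^2(61.0) = 3.254588
Compute passive force:
Pp = 0.5 * Kp * gamma * H^2
Pp = 0.5 * 3.254588 * 20.2 * 6.8^2
Pp = 1519.97 kN/m


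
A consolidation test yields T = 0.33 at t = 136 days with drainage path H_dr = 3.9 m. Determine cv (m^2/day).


Result: 0.03691 m^2/day

Derivation:
Using cv = T * H_dr^2 / t
H_dr^2 = 3.9^2 = 15.21
cv = 0.33 * 15.21 / 136
cv = 0.03691 m^2/day


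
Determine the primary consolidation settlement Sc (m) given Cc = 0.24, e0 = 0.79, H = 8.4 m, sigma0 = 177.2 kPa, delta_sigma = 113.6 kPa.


Using Sc = Cc * H / (1 + e0) * log10((sigma0 + delta_sigma) / sigma0)
Stress ratio = (177.2 + 113.6) / 177.2 = 1.64108
log10(1.64108) = 0.215131
Cc * H / (1 + e0) = 0.24 * 8.4 / (1 + 0.79) = 1.12626
Sc = 1.12626 * 0.215131
Sc = 0.2423 m


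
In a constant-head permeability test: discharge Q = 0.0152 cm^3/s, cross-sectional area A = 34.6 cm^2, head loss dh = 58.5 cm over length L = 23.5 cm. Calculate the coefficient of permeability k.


Compute hydraulic gradient:
i = dh / L = 58.5 / 23.5 = 2.48936
Then apply Darcy's law:
k = Q / (A * i)
k = 0.0152 / (34.6 * 2.48936)
k = 0.0152 / 86.1319
k = 0.000176 cm/s


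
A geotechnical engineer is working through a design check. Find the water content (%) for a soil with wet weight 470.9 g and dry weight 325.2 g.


Result: 44.8 %

Derivation:
Using w = (m_wet - m_dry) / m_dry * 100
m_wet - m_dry = 470.9 - 325.2 = 145.7 g
w = 145.7 / 325.2 * 100
w = 44.8 %


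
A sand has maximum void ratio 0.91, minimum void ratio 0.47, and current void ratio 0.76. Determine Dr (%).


Using Dr = (e_max - e) / (e_max - e_min) * 100
e_max - e = 0.91 - 0.76 = 0.15
e_max - e_min = 0.91 - 0.47 = 0.44
Dr = 0.15 / 0.44 * 100
Dr = 34.09 %


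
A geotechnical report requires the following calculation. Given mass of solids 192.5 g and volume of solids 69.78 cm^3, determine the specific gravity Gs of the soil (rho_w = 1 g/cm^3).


Using Gs = m_s / (V_s * rho_w)
Since rho_w = 1 g/cm^3:
Gs = 192.5 / 69.78
Gs = 2.759


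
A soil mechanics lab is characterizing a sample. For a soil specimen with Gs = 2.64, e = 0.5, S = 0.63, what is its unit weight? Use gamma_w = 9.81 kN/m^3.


Using gamma = gamma_w * (Gs + S*e) / (1 + e)
Numerator: Gs + S*e = 2.64 + 0.63*0.5 = 2.955
Denominator: 1 + e = 1 + 0.5 = 1.5
gamma = 9.81 * 2.955 / 1.5
gamma = 19.326 kN/m^3


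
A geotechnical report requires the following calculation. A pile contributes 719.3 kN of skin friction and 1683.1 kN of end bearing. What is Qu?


Result: 2402.4 kN

Derivation:
Using Qu = Qf + Qb
Qu = 719.3 + 1683.1
Qu = 2402.4 kN


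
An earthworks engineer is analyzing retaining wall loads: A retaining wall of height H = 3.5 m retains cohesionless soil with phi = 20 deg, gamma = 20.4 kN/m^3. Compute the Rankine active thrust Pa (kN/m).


Compute active earth pressure coefficient:
Ka = tan^2(45 - phi/2) = tan^2(35.0) = 0.490291
Compute active force:
Pa = 0.5 * Ka * gamma * H^2
Pa = 0.5 * 0.490291 * 20.4 * 3.5^2
Pa = 61.26 kN/m


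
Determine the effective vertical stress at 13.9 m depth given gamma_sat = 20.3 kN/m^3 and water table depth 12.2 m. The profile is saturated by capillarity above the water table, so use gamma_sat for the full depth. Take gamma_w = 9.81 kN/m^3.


Total stress = gamma_sat * depth
sigma = 20.3 * 13.9 = 282.17 kPa
Pore water pressure u = gamma_w * (depth - d_wt)
u = 9.81 * (13.9 - 12.2) = 16.677 kPa
Effective stress = sigma - u
sigma' = 282.17 - 16.677 = 265.49 kPa


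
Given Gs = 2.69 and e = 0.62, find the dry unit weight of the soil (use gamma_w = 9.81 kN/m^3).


Using gamma_d = Gs * gamma_w / (1 + e)
gamma_d = 2.69 * 9.81 / (1 + 0.62)
gamma_d = 2.69 * 9.81 / 1.62
gamma_d = 16.289 kN/m^3


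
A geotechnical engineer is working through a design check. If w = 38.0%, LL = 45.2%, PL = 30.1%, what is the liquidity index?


Result: 0.523

Derivation:
First compute the plasticity index:
PI = LL - PL = 45.2 - 30.1 = 15.1
Then compute the liquidity index:
LI = (w - PL) / PI
LI = (38.0 - 30.1) / 15.1
LI = 0.523


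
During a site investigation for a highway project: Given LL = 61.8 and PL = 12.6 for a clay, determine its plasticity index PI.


Using PI = LL - PL
PI = 61.8 - 12.6
PI = 49.2


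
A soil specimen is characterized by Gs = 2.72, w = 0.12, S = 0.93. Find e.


Using the relation e = Gs * w / S
e = 2.72 * 0.12 / 0.93
e = 0.351


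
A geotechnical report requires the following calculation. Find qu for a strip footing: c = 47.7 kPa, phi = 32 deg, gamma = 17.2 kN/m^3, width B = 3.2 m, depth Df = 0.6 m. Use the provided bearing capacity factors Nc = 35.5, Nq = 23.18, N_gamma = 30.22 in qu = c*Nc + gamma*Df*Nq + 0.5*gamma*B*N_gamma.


Compute qu = c*Nc + gamma*Df*Nq + 0.5*gamma*B*N_gamma
Term 1: 47.7 * 35.5 = 1693.35
Term 2: 17.2 * 0.6 * 23.18 = 239.2176
Term 3: 0.5 * 17.2 * 3.2 * 30.22 = 831.6544
qu = 1693.35 + 239.2176 + 831.6544
qu = 2764.22 kPa


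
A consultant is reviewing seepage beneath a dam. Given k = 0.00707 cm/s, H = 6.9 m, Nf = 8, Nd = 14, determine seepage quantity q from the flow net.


Convert k to m/s for unit consistency with H:
k = 0.00707 cm/s = 0.00707 / 100 m/s = 7.07e-05 m/s
Using q = k * H * Nf / Nd
Nf / Nd = 8 / 14 = 0.5714
q = 7.07e-05 * 6.9 * 0.5714
q = 0.0002788 m^3/s per m


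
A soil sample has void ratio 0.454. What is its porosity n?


Using the relation n = e / (1 + e)
n = 0.454 / (1 + 0.454)
n = 0.454 / 1.454
n = 0.3122


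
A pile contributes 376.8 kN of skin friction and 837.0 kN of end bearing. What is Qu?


Using Qu = Qf + Qb
Qu = 376.8 + 837.0
Qu = 1213.8 kN


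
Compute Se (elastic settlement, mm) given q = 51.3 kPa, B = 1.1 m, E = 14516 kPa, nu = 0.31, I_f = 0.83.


Using Se = q * B * (1 - nu^2) * I_f / E
1 - nu^2 = 1 - 0.31^2 = 0.9039
Se = 51.3 * 1.1 * 0.9039 * 0.83 / 14516
Se = 0.002916 m
Convert to mm: Se = 0.002916 * 1000 = 2.916 mm


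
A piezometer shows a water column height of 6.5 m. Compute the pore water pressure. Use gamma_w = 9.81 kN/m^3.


Using u = gamma_w * h_w
u = 9.81 * 6.5
u = 63.77 kPa


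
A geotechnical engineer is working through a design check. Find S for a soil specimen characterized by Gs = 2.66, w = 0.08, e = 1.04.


Using S = Gs * w / e
S = 2.66 * 0.08 / 1.04
S = 0.2046


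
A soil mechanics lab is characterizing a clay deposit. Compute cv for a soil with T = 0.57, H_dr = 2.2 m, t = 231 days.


Result: 0.01194 m^2/day

Derivation:
Using cv = T * H_dr^2 / t
H_dr^2 = 2.2^2 = 4.84
cv = 0.57 * 4.84 / 231
cv = 0.01194 m^2/day


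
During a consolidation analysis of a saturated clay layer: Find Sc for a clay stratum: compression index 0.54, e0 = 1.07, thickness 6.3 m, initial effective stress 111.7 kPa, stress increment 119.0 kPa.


Result: 0.5177 m

Derivation:
Using Sc = Cc * H / (1 + e0) * log10((sigma0 + delta_sigma) / sigma0)
Stress ratio = (111.7 + 119.0) / 111.7 = 2.06535
log10(2.06535) = 0.314994
Cc * H / (1 + e0) = 0.54 * 6.3 / (1 + 1.07) = 1.64348
Sc = 1.64348 * 0.314994
Sc = 0.5177 m


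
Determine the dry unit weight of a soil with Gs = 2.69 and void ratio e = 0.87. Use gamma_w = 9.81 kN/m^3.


Using gamma_d = Gs * gamma_w / (1 + e)
gamma_d = 2.69 * 9.81 / (1 + 0.87)
gamma_d = 2.69 * 9.81 / 1.87
gamma_d = 14.112 kN/m^3


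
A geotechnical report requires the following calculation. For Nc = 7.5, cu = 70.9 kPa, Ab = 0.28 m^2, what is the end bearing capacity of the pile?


Using Qb = Nc * cu * Ab
Qb = 7.5 * 70.9 * 0.28
Qb = 148.89 kN


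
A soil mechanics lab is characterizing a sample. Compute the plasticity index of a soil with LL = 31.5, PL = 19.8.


Using PI = LL - PL
PI = 31.5 - 19.8
PI = 11.7


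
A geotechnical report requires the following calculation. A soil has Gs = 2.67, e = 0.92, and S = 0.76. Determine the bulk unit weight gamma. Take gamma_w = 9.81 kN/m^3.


Using gamma = gamma_w * (Gs + S*e) / (1 + e)
Numerator: Gs + S*e = 2.67 + 0.76*0.92 = 3.3692
Denominator: 1 + e = 1 + 0.92 = 1.92
gamma = 9.81 * 3.3692 / 1.92
gamma = 17.215 kN/m^3


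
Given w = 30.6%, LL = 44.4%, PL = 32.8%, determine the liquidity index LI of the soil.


First compute the plasticity index:
PI = LL - PL = 44.4 - 32.8 = 11.6
Then compute the liquidity index:
LI = (w - PL) / PI
LI = (30.6 - 32.8) / 11.6
LI = -0.19


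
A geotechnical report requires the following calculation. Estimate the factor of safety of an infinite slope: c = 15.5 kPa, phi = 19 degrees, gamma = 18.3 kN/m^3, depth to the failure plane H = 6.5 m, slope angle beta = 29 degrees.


Result: 0.928

Derivation:
Using Fs = c / (gamma*H*sin(beta)*cos(beta)) + tan(phi)/tan(beta)
Cohesion contribution = 15.5 / (18.3*6.5*sin(29)*cos(29))
Cohesion contribution = 0.30731
Friction contribution = tan(19)/tan(29) = 0.621183
Fs = 0.30731 + 0.621183
Fs = 0.928


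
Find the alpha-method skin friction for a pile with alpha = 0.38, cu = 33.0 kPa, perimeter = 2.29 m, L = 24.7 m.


Using Qs = alpha * cu * perimeter * L
Qs = 0.38 * 33.0 * 2.29 * 24.7
Qs = 709.3 kN


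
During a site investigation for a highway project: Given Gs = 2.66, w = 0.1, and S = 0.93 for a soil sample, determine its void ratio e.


Using the relation e = Gs * w / S
e = 2.66 * 0.1 / 0.93
e = 0.286


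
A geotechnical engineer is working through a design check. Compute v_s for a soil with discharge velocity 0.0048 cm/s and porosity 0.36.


Using v_s = v_d / n
v_s = 0.0048 / 0.36
v_s = 0.01333 cm/s


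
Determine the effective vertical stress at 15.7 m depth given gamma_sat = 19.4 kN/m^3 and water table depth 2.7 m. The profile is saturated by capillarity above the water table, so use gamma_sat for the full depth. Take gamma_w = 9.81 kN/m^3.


Result: 177.05 kPa

Derivation:
Total stress = gamma_sat * depth
sigma = 19.4 * 15.7 = 304.58 kPa
Pore water pressure u = gamma_w * (depth - d_wt)
u = 9.81 * (15.7 - 2.7) = 127.53 kPa
Effective stress = sigma - u
sigma' = 304.58 - 127.53 = 177.05 kPa


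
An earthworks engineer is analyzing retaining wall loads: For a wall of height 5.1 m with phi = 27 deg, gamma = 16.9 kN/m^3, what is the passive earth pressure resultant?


Result: 585.27 kN/m

Derivation:
Compute passive earth pressure coefficient:
Kp = tan^2(45 + phi/2) = tan^2(58.5) = 2.66294
Compute passive force:
Pp = 0.5 * Kp * gamma * H^2
Pp = 0.5 * 2.66294 * 16.9 * 5.1^2
Pp = 585.27 kN/m


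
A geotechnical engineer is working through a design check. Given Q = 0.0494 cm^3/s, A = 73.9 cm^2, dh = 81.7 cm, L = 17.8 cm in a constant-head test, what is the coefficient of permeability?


Compute hydraulic gradient:
i = dh / L = 81.7 / 17.8 = 4.58989
Then apply Darcy's law:
k = Q / (A * i)
k = 0.0494 / (73.9 * 4.58989)
k = 0.0494 / 339.193
k = 0.000146 cm/s


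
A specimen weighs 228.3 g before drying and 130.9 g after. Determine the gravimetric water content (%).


Result: 74.41 %

Derivation:
Using w = (m_wet - m_dry) / m_dry * 100
m_wet - m_dry = 228.3 - 130.9 = 97.4 g
w = 97.4 / 130.9 * 100
w = 74.41 %


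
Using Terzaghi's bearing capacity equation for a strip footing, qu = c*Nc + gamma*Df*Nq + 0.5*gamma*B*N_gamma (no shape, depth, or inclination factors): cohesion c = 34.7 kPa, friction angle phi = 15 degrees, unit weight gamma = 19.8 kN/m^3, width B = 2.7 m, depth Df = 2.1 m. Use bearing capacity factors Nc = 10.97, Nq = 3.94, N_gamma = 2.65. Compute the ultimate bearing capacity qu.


Result: 615.32 kPa

Derivation:
Compute qu = c*Nc + gamma*Df*Nq + 0.5*gamma*B*N_gamma
Term 1: 34.7 * 10.97 = 380.659
Term 2: 19.8 * 2.1 * 3.94 = 163.8252
Term 3: 0.5 * 19.8 * 2.7 * 2.65 = 70.8345
qu = 380.659 + 163.8252 + 70.8345
qu = 615.32 kPa


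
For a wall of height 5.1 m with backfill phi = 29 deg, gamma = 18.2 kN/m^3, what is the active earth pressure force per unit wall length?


Result: 82.13 kN/m

Derivation:
Compute active earth pressure coefficient:
Ka = tan^2(45 - phi/2) = tan^2(30.5) = 0.346974
Compute active force:
Pa = 0.5 * Ka * gamma * H^2
Pa = 0.5 * 0.346974 * 18.2 * 5.1^2
Pa = 82.13 kN/m


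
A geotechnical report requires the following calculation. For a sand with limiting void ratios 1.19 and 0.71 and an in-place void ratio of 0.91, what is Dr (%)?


Using Dr = (e_max - e) / (e_max - e_min) * 100
e_max - e = 1.19 - 0.91 = 0.28
e_max - e_min = 1.19 - 0.71 = 0.48
Dr = 0.28 / 0.48 * 100
Dr = 58.33 %


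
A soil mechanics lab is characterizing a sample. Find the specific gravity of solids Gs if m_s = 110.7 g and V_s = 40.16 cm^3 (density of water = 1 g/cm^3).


Using Gs = m_s / (V_s * rho_w)
Since rho_w = 1 g/cm^3:
Gs = 110.7 / 40.16
Gs = 2.756


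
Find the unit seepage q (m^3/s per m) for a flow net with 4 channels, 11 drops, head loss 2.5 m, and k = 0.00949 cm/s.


Result: 8.627e-05 m^3/s per m

Derivation:
Convert k to m/s for unit consistency with H:
k = 0.00949 cm/s = 0.00949 / 100 m/s = 9.49e-05 m/s
Using q = k * H * Nf / Nd
Nf / Nd = 4 / 11 = 0.3636
q = 9.49e-05 * 2.5 * 0.3636
q = 8.627e-05 m^3/s per m


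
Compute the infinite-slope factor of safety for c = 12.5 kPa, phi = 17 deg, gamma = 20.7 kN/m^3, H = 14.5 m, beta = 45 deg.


Using Fs = c / (gamma*H*sin(beta)*cos(beta)) + tan(phi)/tan(beta)
Cohesion contribution = 12.5 / (20.7*14.5*sin(45)*cos(45))
Cohesion contribution = 0.0832917
Friction contribution = tan(17)/tan(45) = 0.305731
Fs = 0.0832917 + 0.305731
Fs = 0.389


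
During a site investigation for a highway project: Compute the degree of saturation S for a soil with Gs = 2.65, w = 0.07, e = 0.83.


Using S = Gs * w / e
S = 2.65 * 0.07 / 0.83
S = 0.2235


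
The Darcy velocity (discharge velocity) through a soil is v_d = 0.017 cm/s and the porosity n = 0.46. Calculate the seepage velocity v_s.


Result: 0.03696 cm/s

Derivation:
Using v_s = v_d / n
v_s = 0.017 / 0.46
v_s = 0.03696 cm/s


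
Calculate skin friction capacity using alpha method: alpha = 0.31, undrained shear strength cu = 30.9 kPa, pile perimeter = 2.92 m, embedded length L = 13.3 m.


Using Qs = alpha * cu * perimeter * L
Qs = 0.31 * 30.9 * 2.92 * 13.3
Qs = 372.01 kN


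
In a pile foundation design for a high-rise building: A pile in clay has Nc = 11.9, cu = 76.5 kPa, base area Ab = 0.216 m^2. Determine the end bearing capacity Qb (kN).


Result: 196.64 kN

Derivation:
Using Qb = Nc * cu * Ab
Qb = 11.9 * 76.5 * 0.216
Qb = 196.64 kN


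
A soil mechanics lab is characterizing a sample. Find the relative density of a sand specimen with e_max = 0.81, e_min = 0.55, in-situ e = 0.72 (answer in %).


Result: 34.62 %

Derivation:
Using Dr = (e_max - e) / (e_max - e_min) * 100
e_max - e = 0.81 - 0.72 = 0.09
e_max - e_min = 0.81 - 0.55 = 0.26
Dr = 0.09 / 0.26 * 100
Dr = 34.62 %


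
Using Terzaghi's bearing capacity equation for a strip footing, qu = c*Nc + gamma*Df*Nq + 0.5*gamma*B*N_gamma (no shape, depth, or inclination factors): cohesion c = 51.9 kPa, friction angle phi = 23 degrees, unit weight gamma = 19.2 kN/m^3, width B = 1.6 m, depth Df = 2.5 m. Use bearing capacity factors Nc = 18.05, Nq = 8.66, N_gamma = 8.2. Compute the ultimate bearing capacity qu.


Result: 1478.43 kPa

Derivation:
Compute qu = c*Nc + gamma*Df*Nq + 0.5*gamma*B*N_gamma
Term 1: 51.9 * 18.05 = 936.795
Term 2: 19.2 * 2.5 * 8.66 = 415.68
Term 3: 0.5 * 19.2 * 1.6 * 8.2 = 125.952
qu = 936.795 + 415.68 + 125.952
qu = 1478.43 kPa


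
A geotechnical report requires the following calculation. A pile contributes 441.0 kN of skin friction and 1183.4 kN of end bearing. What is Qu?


Using Qu = Qf + Qb
Qu = 441.0 + 1183.4
Qu = 1624.4 kN


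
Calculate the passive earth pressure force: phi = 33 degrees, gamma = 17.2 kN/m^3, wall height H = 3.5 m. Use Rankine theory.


Compute passive earth pressure coefficient:
Kp = tan^2(45 + phi/2) = tan^2(61.5) = 3.39212
Compute passive force:
Pp = 0.5 * Kp * gamma * H^2
Pp = 0.5 * 3.39212 * 17.2 * 3.5^2
Pp = 357.36 kN/m


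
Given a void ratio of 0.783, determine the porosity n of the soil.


Result: 0.4391

Derivation:
Using the relation n = e / (1 + e)
n = 0.783 / (1 + 0.783)
n = 0.783 / 1.783
n = 0.4391


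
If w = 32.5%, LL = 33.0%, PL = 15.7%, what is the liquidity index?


First compute the plasticity index:
PI = LL - PL = 33.0 - 15.7 = 17.3
Then compute the liquidity index:
LI = (w - PL) / PI
LI = (32.5 - 15.7) / 17.3
LI = 0.971


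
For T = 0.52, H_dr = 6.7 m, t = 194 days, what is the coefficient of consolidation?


Result: 0.12032 m^2/day

Derivation:
Using cv = T * H_dr^2 / t
H_dr^2 = 6.7^2 = 44.89
cv = 0.52 * 44.89 / 194
cv = 0.12032 m^2/day


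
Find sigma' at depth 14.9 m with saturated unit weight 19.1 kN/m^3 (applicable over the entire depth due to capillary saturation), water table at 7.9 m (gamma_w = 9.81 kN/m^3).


Total stress = gamma_sat * depth
sigma = 19.1 * 14.9 = 284.59 kPa
Pore water pressure u = gamma_w * (depth - d_wt)
u = 9.81 * (14.9 - 7.9) = 68.67 kPa
Effective stress = sigma - u
sigma' = 284.59 - 68.67 = 215.92 kPa


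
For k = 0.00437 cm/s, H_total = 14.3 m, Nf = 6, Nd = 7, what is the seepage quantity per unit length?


Convert k to m/s for unit consistency with H:
k = 0.00437 cm/s = 0.00437 / 100 m/s = 4.37e-05 m/s
Using q = k * H * Nf / Nd
Nf / Nd = 6 / 7 = 0.8571
q = 4.37e-05 * 14.3 * 0.8571
q = 0.0005356 m^3/s per m


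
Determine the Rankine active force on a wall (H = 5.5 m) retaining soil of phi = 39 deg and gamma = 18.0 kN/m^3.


Result: 61.94 kN/m

Derivation:
Compute active earth pressure coefficient:
Ka = tan^2(45 - phi/2) = tan^2(25.5) = 0.227506
Compute active force:
Pa = 0.5 * Ka * gamma * H^2
Pa = 0.5 * 0.227506 * 18.0 * 5.5^2
Pa = 61.94 kN/m


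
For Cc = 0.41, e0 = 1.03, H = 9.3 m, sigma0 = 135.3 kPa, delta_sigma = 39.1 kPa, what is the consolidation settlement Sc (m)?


Result: 0.2071 m

Derivation:
Using Sc = Cc * H / (1 + e0) * log10((sigma0 + delta_sigma) / sigma0)
Stress ratio = (135.3 + 39.1) / 135.3 = 1.28899
log10(1.28899) = 0.110249
Cc * H / (1 + e0) = 0.41 * 9.3 / (1 + 1.03) = 1.87833
Sc = 1.87833 * 0.110249
Sc = 0.2071 m


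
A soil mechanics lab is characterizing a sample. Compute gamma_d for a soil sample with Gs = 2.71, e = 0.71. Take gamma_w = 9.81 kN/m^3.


Using gamma_d = Gs * gamma_w / (1 + e)
gamma_d = 2.71 * 9.81 / (1 + 0.71)
gamma_d = 2.71 * 9.81 / 1.71
gamma_d = 15.547 kN/m^3


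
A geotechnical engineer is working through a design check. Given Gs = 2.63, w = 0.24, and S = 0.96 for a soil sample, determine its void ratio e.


Using the relation e = Gs * w / S
e = 2.63 * 0.24 / 0.96
e = 0.6575


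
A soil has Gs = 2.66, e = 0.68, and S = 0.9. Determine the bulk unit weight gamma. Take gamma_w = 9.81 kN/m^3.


Result: 19.106 kN/m^3

Derivation:
Using gamma = gamma_w * (Gs + S*e) / (1 + e)
Numerator: Gs + S*e = 2.66 + 0.9*0.68 = 3.272
Denominator: 1 + e = 1 + 0.68 = 1.68
gamma = 9.81 * 3.272 / 1.68
gamma = 19.106 kN/m^3


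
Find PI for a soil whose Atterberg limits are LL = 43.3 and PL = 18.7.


Using PI = LL - PL
PI = 43.3 - 18.7
PI = 24.6


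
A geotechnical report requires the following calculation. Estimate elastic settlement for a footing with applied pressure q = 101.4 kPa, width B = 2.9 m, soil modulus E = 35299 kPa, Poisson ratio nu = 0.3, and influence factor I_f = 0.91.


Result: 6.899 mm

Derivation:
Using Se = q * B * (1 - nu^2) * I_f / E
1 - nu^2 = 1 - 0.3^2 = 0.91
Se = 101.4 * 2.9 * 0.91 * 0.91 / 35299
Se = 0.006899 m
Convert to mm: Se = 0.006899 * 1000 = 6.899 mm


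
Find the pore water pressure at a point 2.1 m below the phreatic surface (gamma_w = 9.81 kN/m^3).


Result: 20.6 kPa

Derivation:
Using u = gamma_w * h_w
u = 9.81 * 2.1
u = 20.6 kPa


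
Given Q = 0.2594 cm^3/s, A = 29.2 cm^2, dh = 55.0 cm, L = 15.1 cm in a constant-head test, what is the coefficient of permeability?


Compute hydraulic gradient:
i = dh / L = 55.0 / 15.1 = 3.64238
Then apply Darcy's law:
k = Q / (A * i)
k = 0.2594 / (29.2 * 3.64238)
k = 0.2594 / 106.358
k = 0.002439 cm/s


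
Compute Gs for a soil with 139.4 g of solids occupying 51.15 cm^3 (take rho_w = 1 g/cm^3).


Result: 2.725

Derivation:
Using Gs = m_s / (V_s * rho_w)
Since rho_w = 1 g/cm^3:
Gs = 139.4 / 51.15
Gs = 2.725


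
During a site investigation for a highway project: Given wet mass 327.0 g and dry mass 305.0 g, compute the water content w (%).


Using w = (m_wet - m_dry) / m_dry * 100
m_wet - m_dry = 327.0 - 305.0 = 22.0 g
w = 22.0 / 305.0 * 100
w = 7.21 %


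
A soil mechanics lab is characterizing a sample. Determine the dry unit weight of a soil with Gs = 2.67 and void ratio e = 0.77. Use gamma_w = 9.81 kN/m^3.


Using gamma_d = Gs * gamma_w / (1 + e)
gamma_d = 2.67 * 9.81 / (1 + 0.77)
gamma_d = 2.67 * 9.81 / 1.77
gamma_d = 14.798 kN/m^3


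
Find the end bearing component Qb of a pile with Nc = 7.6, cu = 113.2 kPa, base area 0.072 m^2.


Using Qb = Nc * cu * Ab
Qb = 7.6 * 113.2 * 0.072
Qb = 61.94 kN


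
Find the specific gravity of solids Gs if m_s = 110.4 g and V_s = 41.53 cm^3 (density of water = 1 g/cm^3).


Using Gs = m_s / (V_s * rho_w)
Since rho_w = 1 g/cm^3:
Gs = 110.4 / 41.53
Gs = 2.658


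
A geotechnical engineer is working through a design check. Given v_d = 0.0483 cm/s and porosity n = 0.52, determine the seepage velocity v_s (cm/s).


Result: 0.09288 cm/s

Derivation:
Using v_s = v_d / n
v_s = 0.0483 / 0.52
v_s = 0.09288 cm/s


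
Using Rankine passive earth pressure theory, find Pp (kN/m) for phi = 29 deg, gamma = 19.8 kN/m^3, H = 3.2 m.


Compute passive earth pressure coefficient:
Kp = tan^2(45 + phi/2) = tan^2(59.5) = 2.88206
Compute passive force:
Pp = 0.5 * Kp * gamma * H^2
Pp = 0.5 * 2.88206 * 19.8 * 3.2^2
Pp = 292.17 kN/m


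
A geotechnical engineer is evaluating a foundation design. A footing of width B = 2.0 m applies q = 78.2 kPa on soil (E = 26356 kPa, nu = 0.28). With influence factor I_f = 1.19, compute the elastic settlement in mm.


Using Se = q * B * (1 - nu^2) * I_f / E
1 - nu^2 = 1 - 0.28^2 = 0.9216
Se = 78.2 * 2.0 * 0.9216 * 1.19 / 26356
Se = 0.006508 m
Convert to mm: Se = 0.006508 * 1000 = 6.508 mm


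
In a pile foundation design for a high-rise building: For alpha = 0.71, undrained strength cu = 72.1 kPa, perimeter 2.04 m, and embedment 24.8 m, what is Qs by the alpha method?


Using Qs = alpha * cu * perimeter * L
Qs = 0.71 * 72.1 * 2.04 * 24.8
Qs = 2589.86 kN


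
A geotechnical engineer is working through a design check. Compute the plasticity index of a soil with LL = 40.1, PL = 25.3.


Result: 14.8

Derivation:
Using PI = LL - PL
PI = 40.1 - 25.3
PI = 14.8


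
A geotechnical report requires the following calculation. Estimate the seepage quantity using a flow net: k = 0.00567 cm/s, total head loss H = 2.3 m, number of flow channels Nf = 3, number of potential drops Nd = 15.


Result: 2.608e-05 m^3/s per m

Derivation:
Convert k to m/s for unit consistency with H:
k = 0.00567 cm/s = 0.00567 / 100 m/s = 5.67e-05 m/s
Using q = k * H * Nf / Nd
Nf / Nd = 3 / 15 = 0.2
q = 5.67e-05 * 2.3 * 0.2
q = 2.608e-05 m^3/s per m


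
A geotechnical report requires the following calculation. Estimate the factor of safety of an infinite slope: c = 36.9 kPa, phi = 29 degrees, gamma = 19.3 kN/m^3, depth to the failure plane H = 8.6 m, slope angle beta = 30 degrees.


Using Fs = c / (gamma*H*sin(beta)*cos(beta)) + tan(phi)/tan(beta)
Cohesion contribution = 36.9 / (19.3*8.6*sin(30)*cos(30))
Cohesion contribution = 0.513417
Friction contribution = tan(29)/tan(30) = 0.960091
Fs = 0.513417 + 0.960091
Fs = 1.474


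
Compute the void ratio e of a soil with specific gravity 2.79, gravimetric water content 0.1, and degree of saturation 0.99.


Result: 0.2818

Derivation:
Using the relation e = Gs * w / S
e = 2.79 * 0.1 / 0.99
e = 0.2818


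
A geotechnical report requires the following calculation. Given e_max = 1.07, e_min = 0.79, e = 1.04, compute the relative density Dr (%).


Result: 10.71 %

Derivation:
Using Dr = (e_max - e) / (e_max - e_min) * 100
e_max - e = 1.07 - 1.04 = 0.03
e_max - e_min = 1.07 - 0.79 = 0.28
Dr = 0.03 / 0.28 * 100
Dr = 10.71 %


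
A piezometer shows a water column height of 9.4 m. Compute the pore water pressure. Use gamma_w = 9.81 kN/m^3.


Using u = gamma_w * h_w
u = 9.81 * 9.4
u = 92.21 kPa


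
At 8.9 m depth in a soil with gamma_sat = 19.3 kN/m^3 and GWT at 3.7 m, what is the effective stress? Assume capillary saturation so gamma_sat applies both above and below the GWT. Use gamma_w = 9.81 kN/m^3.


Result: 120.76 kPa

Derivation:
Total stress = gamma_sat * depth
sigma = 19.3 * 8.9 = 171.77 kPa
Pore water pressure u = gamma_w * (depth - d_wt)
u = 9.81 * (8.9 - 3.7) = 51.012 kPa
Effective stress = sigma - u
sigma' = 171.77 - 51.012 = 120.76 kPa


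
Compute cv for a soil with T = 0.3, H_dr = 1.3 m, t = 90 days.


Using cv = T * H_dr^2 / t
H_dr^2 = 1.3^2 = 1.69
cv = 0.3 * 1.69 / 90
cv = 0.00563 m^2/day


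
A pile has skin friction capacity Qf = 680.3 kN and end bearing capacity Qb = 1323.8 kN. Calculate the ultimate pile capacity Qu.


Using Qu = Qf + Qb
Qu = 680.3 + 1323.8
Qu = 2004.1 kN


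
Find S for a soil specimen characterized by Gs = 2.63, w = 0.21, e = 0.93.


Using S = Gs * w / e
S = 2.63 * 0.21 / 0.93
S = 0.5939


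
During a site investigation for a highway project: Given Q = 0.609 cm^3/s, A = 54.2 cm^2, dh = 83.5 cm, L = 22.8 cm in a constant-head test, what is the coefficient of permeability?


Compute hydraulic gradient:
i = dh / L = 83.5 / 22.8 = 3.66228
Then apply Darcy's law:
k = Q / (A * i)
k = 0.609 / (54.2 * 3.66228)
k = 0.609 / 198.496
k = 0.003068 cm/s


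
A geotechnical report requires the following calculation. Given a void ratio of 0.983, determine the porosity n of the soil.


Result: 0.4957

Derivation:
Using the relation n = e / (1 + e)
n = 0.983 / (1 + 0.983)
n = 0.983 / 1.983
n = 0.4957


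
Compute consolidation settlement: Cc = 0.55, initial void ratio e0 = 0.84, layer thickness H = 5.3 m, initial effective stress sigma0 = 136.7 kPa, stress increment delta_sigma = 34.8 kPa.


Result: 0.156 m

Derivation:
Using Sc = Cc * H / (1 + e0) * log10((sigma0 + delta_sigma) / sigma0)
Stress ratio = (136.7 + 34.8) / 136.7 = 1.25457
log10(1.25457) = 0.0984956
Cc * H / (1 + e0) = 0.55 * 5.3 / (1 + 0.84) = 1.58424
Sc = 1.58424 * 0.0984956
Sc = 0.156 m


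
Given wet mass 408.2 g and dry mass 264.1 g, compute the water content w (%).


Using w = (m_wet - m_dry) / m_dry * 100
m_wet - m_dry = 408.2 - 264.1 = 144.1 g
w = 144.1 / 264.1 * 100
w = 54.56 %


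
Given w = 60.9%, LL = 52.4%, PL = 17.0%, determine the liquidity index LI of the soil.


First compute the plasticity index:
PI = LL - PL = 52.4 - 17.0 = 35.4
Then compute the liquidity index:
LI = (w - PL) / PI
LI = (60.9 - 17.0) / 35.4
LI = 1.24


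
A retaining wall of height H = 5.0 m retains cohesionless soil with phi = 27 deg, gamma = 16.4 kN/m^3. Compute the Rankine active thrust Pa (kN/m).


Compute active earth pressure coefficient:
Ka = tan^2(45 - phi/2) = tan^2(31.5) = 0.375525
Compute active force:
Pa = 0.5 * Ka * gamma * H^2
Pa = 0.5 * 0.375525 * 16.4 * 5.0^2
Pa = 76.98 kN/m


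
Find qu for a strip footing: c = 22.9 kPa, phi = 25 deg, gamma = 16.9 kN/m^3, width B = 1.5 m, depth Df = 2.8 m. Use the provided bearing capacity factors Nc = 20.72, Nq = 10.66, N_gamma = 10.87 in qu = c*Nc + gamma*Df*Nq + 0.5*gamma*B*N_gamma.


Compute qu = c*Nc + gamma*Df*Nq + 0.5*gamma*B*N_gamma
Term 1: 22.9 * 20.72 = 474.488
Term 2: 16.9 * 2.8 * 10.66 = 504.4312
Term 3: 0.5 * 16.9 * 1.5 * 10.87 = 137.77725
qu = 474.488 + 504.4312 + 137.77725
qu = 1116.7 kPa


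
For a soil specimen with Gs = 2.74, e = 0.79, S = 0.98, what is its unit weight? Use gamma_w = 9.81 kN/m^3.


Using gamma = gamma_w * (Gs + S*e) / (1 + e)
Numerator: Gs + S*e = 2.74 + 0.98*0.79 = 3.5142
Denominator: 1 + e = 1 + 0.79 = 1.79
gamma = 9.81 * 3.5142 / 1.79
gamma = 19.259 kN/m^3


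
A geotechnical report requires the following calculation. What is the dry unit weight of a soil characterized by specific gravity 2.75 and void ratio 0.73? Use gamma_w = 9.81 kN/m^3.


Result: 15.594 kN/m^3

Derivation:
Using gamma_d = Gs * gamma_w / (1 + e)
gamma_d = 2.75 * 9.81 / (1 + 0.73)
gamma_d = 2.75 * 9.81 / 1.73
gamma_d = 15.594 kN/m^3


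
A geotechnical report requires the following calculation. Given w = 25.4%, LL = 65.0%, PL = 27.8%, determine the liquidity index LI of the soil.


First compute the plasticity index:
PI = LL - PL = 65.0 - 27.8 = 37.2
Then compute the liquidity index:
LI = (w - PL) / PI
LI = (25.4 - 27.8) / 37.2
LI = -0.065


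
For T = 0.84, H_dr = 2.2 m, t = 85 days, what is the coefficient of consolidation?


Result: 0.04783 m^2/day

Derivation:
Using cv = T * H_dr^2 / t
H_dr^2 = 2.2^2 = 4.84
cv = 0.84 * 4.84 / 85
cv = 0.04783 m^2/day


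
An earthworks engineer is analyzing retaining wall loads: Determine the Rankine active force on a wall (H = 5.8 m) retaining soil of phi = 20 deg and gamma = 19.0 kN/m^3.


Result: 156.69 kN/m

Derivation:
Compute active earth pressure coefficient:
Ka = tan^2(45 - phi/2) = tan^2(35.0) = 0.490291
Compute active force:
Pa = 0.5 * Ka * gamma * H^2
Pa = 0.5 * 0.490291 * 19.0 * 5.8^2
Pa = 156.69 kN/m


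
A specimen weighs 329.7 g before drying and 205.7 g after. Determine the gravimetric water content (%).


Result: 60.28 %

Derivation:
Using w = (m_wet - m_dry) / m_dry * 100
m_wet - m_dry = 329.7 - 205.7 = 124.0 g
w = 124.0 / 205.7 * 100
w = 60.28 %


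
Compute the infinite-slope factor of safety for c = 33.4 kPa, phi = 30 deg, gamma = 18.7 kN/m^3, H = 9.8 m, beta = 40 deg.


Using Fs = c / (gamma*H*sin(beta)*cos(beta)) + tan(phi)/tan(beta)
Cohesion contribution = 33.4 / (18.7*9.8*sin(40)*cos(40))
Cohesion contribution = 0.370133
Friction contribution = tan(30)/tan(40) = 0.688059
Fs = 0.370133 + 0.688059
Fs = 1.058


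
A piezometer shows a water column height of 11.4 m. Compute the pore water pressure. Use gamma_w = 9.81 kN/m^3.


Using u = gamma_w * h_w
u = 9.81 * 11.4
u = 111.83 kPa


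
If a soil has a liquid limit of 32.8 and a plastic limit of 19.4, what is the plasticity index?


Result: 13.4

Derivation:
Using PI = LL - PL
PI = 32.8 - 19.4
PI = 13.4


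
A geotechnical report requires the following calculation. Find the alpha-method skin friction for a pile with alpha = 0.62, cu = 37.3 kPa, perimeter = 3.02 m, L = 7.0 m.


Using Qs = alpha * cu * perimeter * L
Qs = 0.62 * 37.3 * 3.02 * 7.0
Qs = 488.88 kN


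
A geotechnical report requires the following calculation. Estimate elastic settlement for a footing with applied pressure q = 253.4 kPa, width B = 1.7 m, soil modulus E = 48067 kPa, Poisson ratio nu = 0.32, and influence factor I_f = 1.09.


Result: 8.768 mm

Derivation:
Using Se = q * B * (1 - nu^2) * I_f / E
1 - nu^2 = 1 - 0.32^2 = 0.8976
Se = 253.4 * 1.7 * 0.8976 * 1.09 / 48067
Se = 0.008768 m
Convert to mm: Se = 0.008768 * 1000 = 8.768 mm


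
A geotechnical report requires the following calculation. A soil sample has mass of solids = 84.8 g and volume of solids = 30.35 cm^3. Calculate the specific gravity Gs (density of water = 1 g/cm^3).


Using Gs = m_s / (V_s * rho_w)
Since rho_w = 1 g/cm^3:
Gs = 84.8 / 30.35
Gs = 2.794


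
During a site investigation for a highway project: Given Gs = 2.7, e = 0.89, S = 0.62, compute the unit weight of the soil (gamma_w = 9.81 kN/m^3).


Using gamma = gamma_w * (Gs + S*e) / (1 + e)
Numerator: Gs + S*e = 2.7 + 0.62*0.89 = 3.2518
Denominator: 1 + e = 1 + 0.89 = 1.89
gamma = 9.81 * 3.2518 / 1.89
gamma = 16.878 kN/m^3


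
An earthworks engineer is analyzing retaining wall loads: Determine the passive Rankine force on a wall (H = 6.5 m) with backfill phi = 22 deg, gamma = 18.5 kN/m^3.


Result: 859.0 kN/m

Derivation:
Compute passive earth pressure coefficient:
Kp = tan^2(45 + phi/2) = tan^2(56.0) = 2.197987
Compute passive force:
Pp = 0.5 * Kp * gamma * H^2
Pp = 0.5 * 2.197987 * 18.5 * 6.5^2
Pp = 859.0 kN/m


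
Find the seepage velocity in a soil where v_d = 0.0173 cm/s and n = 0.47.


Using v_s = v_d / n
v_s = 0.0173 / 0.47
v_s = 0.03681 cm/s


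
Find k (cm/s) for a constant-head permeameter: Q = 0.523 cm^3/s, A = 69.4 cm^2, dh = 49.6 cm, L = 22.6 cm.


Result: 0.003434 cm/s

Derivation:
Compute hydraulic gradient:
i = dh / L = 49.6 / 22.6 = 2.19469
Then apply Darcy's law:
k = Q / (A * i)
k = 0.523 / (69.4 * 2.19469)
k = 0.523 / 152.312
k = 0.003434 cm/s


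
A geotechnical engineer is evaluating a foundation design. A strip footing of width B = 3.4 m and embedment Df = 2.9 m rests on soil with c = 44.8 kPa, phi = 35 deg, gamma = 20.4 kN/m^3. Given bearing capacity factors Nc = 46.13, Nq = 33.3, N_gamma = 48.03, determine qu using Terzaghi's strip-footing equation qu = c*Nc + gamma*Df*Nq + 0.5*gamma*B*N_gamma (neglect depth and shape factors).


Compute qu = c*Nc + gamma*Df*Nq + 0.5*gamma*B*N_gamma
Term 1: 44.8 * 46.13 = 2066.624
Term 2: 20.4 * 2.9 * 33.3 = 1970.028
Term 3: 0.5 * 20.4 * 3.4 * 48.03 = 1665.6804
qu = 2066.624 + 1970.028 + 1665.6804
qu = 5702.33 kPa


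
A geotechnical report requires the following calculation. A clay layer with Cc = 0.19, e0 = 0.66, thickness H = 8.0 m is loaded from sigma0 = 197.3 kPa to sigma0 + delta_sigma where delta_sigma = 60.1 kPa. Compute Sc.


Using Sc = Cc * H / (1 + e0) * log10((sigma0 + delta_sigma) / sigma0)
Stress ratio = (197.3 + 60.1) / 197.3 = 1.30461
log10(1.30461) = 0.115481
Cc * H / (1 + e0) = 0.19 * 8.0 / (1 + 0.66) = 0.915663
Sc = 0.915663 * 0.115481
Sc = 0.1057 m


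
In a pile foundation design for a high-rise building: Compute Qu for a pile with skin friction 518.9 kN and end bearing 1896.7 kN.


Result: 2415.6 kN

Derivation:
Using Qu = Qf + Qb
Qu = 518.9 + 1896.7
Qu = 2415.6 kN


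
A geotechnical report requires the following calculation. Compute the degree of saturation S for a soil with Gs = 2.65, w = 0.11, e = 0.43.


Using S = Gs * w / e
S = 2.65 * 0.11 / 0.43
S = 0.6779


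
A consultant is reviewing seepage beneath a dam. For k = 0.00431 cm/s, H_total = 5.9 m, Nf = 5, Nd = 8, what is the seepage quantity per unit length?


Result: 0.0001589 m^3/s per m

Derivation:
Convert k to m/s for unit consistency with H:
k = 0.00431 cm/s = 0.00431 / 100 m/s = 4.31e-05 m/s
Using q = k * H * Nf / Nd
Nf / Nd = 5 / 8 = 0.625
q = 4.31e-05 * 5.9 * 0.625
q = 0.0001589 m^3/s per m


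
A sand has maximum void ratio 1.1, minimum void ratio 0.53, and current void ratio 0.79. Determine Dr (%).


Result: 54.39 %

Derivation:
Using Dr = (e_max - e) / (e_max - e_min) * 100
e_max - e = 1.1 - 0.79 = 0.31
e_max - e_min = 1.1 - 0.53 = 0.57
Dr = 0.31 / 0.57 * 100
Dr = 54.39 %


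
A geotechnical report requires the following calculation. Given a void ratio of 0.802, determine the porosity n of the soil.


Using the relation n = e / (1 + e)
n = 0.802 / (1 + 0.802)
n = 0.802 / 1.802
n = 0.4451


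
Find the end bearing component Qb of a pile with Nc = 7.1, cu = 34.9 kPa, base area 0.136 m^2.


Using Qb = Nc * cu * Ab
Qb = 7.1 * 34.9 * 0.136
Qb = 33.7 kN


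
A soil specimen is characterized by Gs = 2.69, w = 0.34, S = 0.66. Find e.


Using the relation e = Gs * w / S
e = 2.69 * 0.34 / 0.66
e = 1.3858


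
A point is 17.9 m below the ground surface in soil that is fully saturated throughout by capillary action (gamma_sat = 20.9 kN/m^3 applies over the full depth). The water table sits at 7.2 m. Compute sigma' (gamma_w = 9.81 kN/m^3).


Total stress = gamma_sat * depth
sigma = 20.9 * 17.9 = 374.11 kPa
Pore water pressure u = gamma_w * (depth - d_wt)
u = 9.81 * (17.9 - 7.2) = 104.967 kPa
Effective stress = sigma - u
sigma' = 374.11 - 104.967 = 269.14 kPa


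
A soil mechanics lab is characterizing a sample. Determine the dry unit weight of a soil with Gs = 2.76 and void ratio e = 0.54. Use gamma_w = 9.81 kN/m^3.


Result: 17.582 kN/m^3

Derivation:
Using gamma_d = Gs * gamma_w / (1 + e)
gamma_d = 2.76 * 9.81 / (1 + 0.54)
gamma_d = 2.76 * 9.81 / 1.54
gamma_d = 17.582 kN/m^3


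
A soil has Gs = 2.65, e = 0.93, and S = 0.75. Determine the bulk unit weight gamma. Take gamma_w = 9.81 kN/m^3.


Result: 17.015 kN/m^3

Derivation:
Using gamma = gamma_w * (Gs + S*e) / (1 + e)
Numerator: Gs + S*e = 2.65 + 0.75*0.93 = 3.3475
Denominator: 1 + e = 1 + 0.93 = 1.93
gamma = 9.81 * 3.3475 / 1.93
gamma = 17.015 kN/m^3


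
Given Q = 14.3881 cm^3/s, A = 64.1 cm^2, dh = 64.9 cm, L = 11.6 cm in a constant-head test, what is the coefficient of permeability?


Compute hydraulic gradient:
i = dh / L = 64.9 / 11.6 = 5.59483
Then apply Darcy's law:
k = Q / (A * i)
k = 14.3881 / (64.1 * 5.59483)
k = 14.3881 / 358.628
k = 0.04012 cm/s
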